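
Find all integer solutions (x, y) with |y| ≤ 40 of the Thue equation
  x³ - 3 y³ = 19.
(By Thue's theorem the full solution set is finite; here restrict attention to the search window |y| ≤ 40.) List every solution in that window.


The equation is x³ - 3y³ = 19. For fixed y, x³ = 3·y³ + 19, so a solution requires the RHS to be a perfect cube.
Strategy: iterate y from -40 to 40, compute RHS = 3·y³ + 19, and check whether it is a (positive or negative) perfect cube.
Check small values of y:
  y = 0: RHS = 19 is not a perfect cube.
  y = 1: RHS = 22 is not a perfect cube.
  y = -1: RHS = 16 is not a perfect cube.
  y = 2: RHS = 43 is not a perfect cube.
  y = -2: RHS = -5 is not a perfect cube.
  y = 3: RHS = 100 is not a perfect cube.
  y = -3: RHS = -62 is not a perfect cube.
Continuing the search up to |y| = 40 finds no solutions either.
No (x, y) in the scanned range satisfies the equation.

No integer solutions with |y| ≤ 40.


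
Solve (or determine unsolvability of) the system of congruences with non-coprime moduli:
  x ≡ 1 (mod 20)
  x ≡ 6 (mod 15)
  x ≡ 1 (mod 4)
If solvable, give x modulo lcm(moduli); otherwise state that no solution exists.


Moduli 20, 15, 4 are not pairwise coprime, so CRT works modulo lcm(m_i) when all pairwise compatibility conditions hold.
Pairwise compatibility: gcd(m_i, m_j) must divide a_i - a_j for every pair.
Merge one congruence at a time:
  Start: x ≡ 1 (mod 20).
  Combine with x ≡ 6 (mod 15): gcd(20, 15) = 5; 6 - 1 = 5, which IS divisible by 5, so compatible.
    Write x = 1 + 20·t and substitute into x ≡ 6 (mod 15): 20·t ≡ 6 − 1 = 5 (mod 15).
    Divide the congruence (and modulus) by g = 5: 4·t ≡ 1 (mod 3).
    Reduce coefficients mod 3: 1·t ≡ 1 (mod 3).
    So t ≡ 1 (mod 3).
    Then x = 1 + 20·1 = 21, valid modulo lcm(20, 15) = 60: x ≡ 21 (mod 60).
  Combine with x ≡ 1 (mod 4): gcd(60, 4) = 4; 1 - 21 = -20, which IS divisible by 4, so compatible.
    Write x = 21 + 60·t and substitute into x ≡ 1 (mod 4): 60·t ≡ 1 − 21 = -20 (mod 4).
    Divide the congruence (and modulus) by g = 4: 15·t ≡ -5 (mod 1).
    Modulo 1 every t works; take t = 0.
    Then x = 21 + 60·0 = 21, valid modulo lcm(60, 4) = 60: x ≡ 21 (mod 60).
Verify: 21 mod 20 = 1, 21 mod 15 = 6, 21 mod 4 = 1.

x ≡ 21 (mod 60).


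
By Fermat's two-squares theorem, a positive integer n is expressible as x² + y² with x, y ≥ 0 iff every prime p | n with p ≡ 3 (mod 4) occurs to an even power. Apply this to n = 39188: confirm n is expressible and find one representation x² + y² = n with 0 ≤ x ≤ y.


Step 1: Factor n = 39188 = 2^2 · 97 · 101.
Step 2: Check the mod-4 condition on each prime factor: 2 = 2 (special); 97 ≡ 1 (mod 4), exponent 1; 101 ≡ 1 (mod 4), exponent 1.
All primes ≡ 3 (mod 4) appear to even exponent (or don't appear), so by the two-squares theorem n IS expressible as a sum of two squares.
Step 3: Build a representation. Group n = k² · m with k = 2 and m = 97 · 101 = 9797 (a product of primes ≡ 1 (mod 4)); a representation of m scales to one of n via (k·x)² + (k·y)² = k²(x² + y²). Each prime p ≡ 1 (mod 4) is itself a sum of two squares; find a² by testing p − a² for a perfect square:
  97: 97 − 1² = 96, 97 − 2² = 93, 97 − 3² = 88, 97 − 4² = 81 = 9² ⇒ 97 = 4² + 9².
  101: 101 − 1² = 100 = 10² ⇒ 101 = 1² + 10².
  Combine using the Brahmagupta–Fibonacci identity (a² + b²)(c² + d²) = (ac − bd)² + (ad + bc)² = (ac + bd)² + (ad − bc)²:
  97 · 101 = 9797: from (4² + 9²)(1² + 10²), take (4·1 − 9·10, 4·10 + 9·1) = (4 − 90, 40 + 9) = (-86, 49); dropping signs (only squares matter) gives (86, 49); check 86² + 49² = 7396 + 2401 = 9797 ✓.
  Scale by k = 2: (2·86, 2·49) = (172, 98).
Step 4: Order so x ≤ y and verify: 98² + 172² = 9604 + 29584 = 39188 = n. ✓

n = 39188 = 98² + 172² (one valid representation with x ≤ y).


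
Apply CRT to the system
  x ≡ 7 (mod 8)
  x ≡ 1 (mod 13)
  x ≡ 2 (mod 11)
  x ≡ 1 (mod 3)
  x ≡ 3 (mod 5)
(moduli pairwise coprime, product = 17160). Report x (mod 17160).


Product of moduli M = 8 · 13 · 11 · 3 · 5 = 17160.
Merge one congruence at a time:
  Start: x ≡ 7 (mod 8).
  Combine with x ≡ 1 (mod 13); new modulus lcm = 104.
    Write x = 7 + 8·t and substitute into x ≡ 1 (mod 13): 8·t ≡ 1 − 7 = -6 (mod 13).
    Reduce coefficients mod 13: 8·t ≡ 7 (mod 13).
    The inverse of 8 mod 13 is 5 (since 8·5 = 40 = 3·13 + 1), so t ≡ 5·7 = 35 ≡ 9 (mod 13).
    Then x = 7 + 8·9 = 79, valid modulo lcm(8, 13) = 104: x ≡ 79 (mod 104).
  Combine with x ≡ 2 (mod 11); new modulus lcm = 1144.
    Write x = 79 + 104·t and substitute into x ≡ 2 (mod 11): 104·t ≡ 2 − 79 = -77 (mod 11).
    Reduce coefficients mod 11: 5·t ≡ 0 (mod 11).
    The inverse of 5 mod 11 is 9 (since 5·9 = 45 = 4·11 + 1), so t ≡ 9·0 = 0 ≡ 0 (mod 11).
    Then x = 79 + 104·0 = 79, valid modulo lcm(104, 11) = 1144: x ≡ 79 (mod 1144).
  Combine with x ≡ 1 (mod 3); new modulus lcm = 3432.
    Write x = 79 + 1144·t and substitute into x ≡ 1 (mod 3): 1144·t ≡ 1 − 79 = -78 (mod 3).
    Reduce coefficients mod 3: 1·t ≡ 0 (mod 3).
    So t ≡ 0 (mod 3).
    Then x = 79 + 1144·0 = 79, valid modulo lcm(1144, 3) = 3432: x ≡ 79 (mod 3432).
  Combine with x ≡ 3 (mod 5); new modulus lcm = 17160.
    Write x = 79 + 3432·t and substitute into x ≡ 3 (mod 5): 3432·t ≡ 3 − 79 = -76 (mod 5).
    Reduce coefficients mod 5: 2·t ≡ 4 (mod 5).
    The inverse of 2 mod 5 is 3 (since 2·3 = 6 = 1·5 + 1), so t ≡ 3·4 = 12 ≡ 2 (mod 5).
    Then x = 79 + 3432·2 = 6943, valid modulo lcm(3432, 5) = 17160: x ≡ 6943 (mod 17160).
Verify against each original: 6943 mod 8 = 7, 6943 mod 13 = 1, 6943 mod 11 = 2, 6943 mod 3 = 1, 6943 mod 5 = 3.

x ≡ 6943 (mod 17160).


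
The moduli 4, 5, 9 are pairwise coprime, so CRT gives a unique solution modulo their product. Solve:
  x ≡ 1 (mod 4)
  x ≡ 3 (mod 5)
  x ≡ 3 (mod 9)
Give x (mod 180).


Moduli 4, 5, 9 are pairwise coprime; by CRT there is a unique solution modulo M = 4 · 5 · 9 = 180.
Solve pairwise, accumulating the modulus:
  Start with x ≡ 1 (mod 4).
  Combine with x ≡ 3 (mod 5): since gcd(4, 5) = 1, we get a unique residue mod 20.
    Write x = 1 + 4·t and substitute into x ≡ 3 (mod 5): 4·t ≡ 3 − 1 = 2 (mod 5).
    The inverse of 4 mod 5 is 4 (since 4·4 = 16 = 3·5 + 1), so t ≡ 4·2 = 8 ≡ 3 (mod 5).
    Then x = 1 + 4·3 = 13, valid modulo lcm(4, 5) = 20: x ≡ 13 (mod 20).
  Combine with x ≡ 3 (mod 9): since gcd(20, 9) = 1, we get a unique residue mod 180.
    Write x = 13 + 20·t and substitute into x ≡ 3 (mod 9): 20·t ≡ 3 − 13 = -10 (mod 9).
    Reduce coefficients mod 9: 2·t ≡ 8 (mod 9).
    The inverse of 2 mod 9 is 5 (since 2·5 = 10 = 1·9 + 1), so t ≡ 5·8 = 40 ≡ 4 (mod 9).
    Then x = 13 + 20·4 = 93, valid modulo lcm(20, 9) = 180: x ≡ 93 (mod 180).
Verify: 93 mod 4 = 1 ✓, 93 mod 5 = 3 ✓, 93 mod 9 = 3 ✓.

x ≡ 93 (mod 180).


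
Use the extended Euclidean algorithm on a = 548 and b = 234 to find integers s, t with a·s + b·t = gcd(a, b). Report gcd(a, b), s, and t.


Euclidean algorithm on (548, 234) — divide until remainder is 0:
  548 = 2 · 234 + 80
  234 = 2 · 80 + 74
  80 = 1 · 74 + 6
  74 = 12 · 6 + 2
  6 = 3 · 2 + 0
gcd(548, 234) = 2.
Track Bezout coefficients alongside the remainders: start with r₀ = 548 = a·1 + b·0 (s = 1, t = 0) and r₁ = 234 = a·0 + b·1 (s = 0, t = 1); each new remainder r_{k+1} = r_{k-1} − q_k·r_k inherits s_{k+1} = s_{k-1} − q_k·s_k, t_{k+1} = t_{k-1} − q_k·t_k, so r_k = a·s_k + b·t_k at every step:
  q = 2: r = 80, s = 1 − 2·0 = 1, t = 0 − 2·1 = -2  (check: 548·1 + 234·(-2) = 80)
  q = 2: r = 74, s = 0 − 2·1 = -2, t = 1 − 2·(-2) = 5  (check: 548·(-2) + 234·5 = 74)
  q = 1: r = 6, s = 1 − 1·(-2) = 3, t = -2 − 1·5 = -7  (check: 548·3 + 234·(-7) = 6)
  q = 12: r = 2, s = -2 − 12·3 = -38, t = 5 − 12·(-7) = 89  (check: 548·(-38) + 234·89 = 2)
The row with r = 2 (the gcd) gives the Bezout coefficients s = -38, t = 89.
Result: 548 · (-38) + 234 · (89) = 2.

gcd(548, 234) = 2; s = -38, t = 89 (check: 548·(-38) + 234·89 = 2).


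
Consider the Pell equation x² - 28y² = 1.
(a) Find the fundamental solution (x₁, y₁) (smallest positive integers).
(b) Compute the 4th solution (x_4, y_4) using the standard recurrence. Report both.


Step 1: Find the fundamental solution (x₁, y₁) of x² - 28y² = 1.
  Expand √28 as a continued fraction. a₀ = ⌊√28⌋ = 5; iterate m_{k+1} = d_k·a_k − m_k, d_{k+1} = (28 − m_{k+1}²)/d_k, a_{k+1} = ⌊(a₀ + m_{k+1})/d_{k+1}⌋ (starting m₀ = 0, d₀ = 1), with convergents p_k = a_k·p_{k-1} + p_{k-2}, q_k = a_k·q_{k-1} + q_{k-2} (p₋₁ = 1, q₋₁ = 0):
  k = 0: a₀ = 5; p₀/q₀ = 5/1; p₀² − 28·q₀² = 25 − 28 = -3.
  k = 1: m = 5, d = 3, a = ⌊(5 + 5)/3⌋ = 3; p/q = (3·5 + 1)/(3·1 + 0) = 16/3; p² − 28·q² = 256 − 252 = 4.
  k = 2: m = 4, d = 4, a = ⌊(5 + 4)/4⌋ = 2; p/q = (2·16 + 5)/(2·3 + 1) = 37/7; p² − 28·q² = 1369 − 1372 = -3.
  k = 3: m = 4, d = 3, a = ⌊(5 + 4)/3⌋ = 3; p/q = (3·37 + 16)/(3·7 + 3) = 127/24; p² − 28·q² = 16129 − 16128 = 1.
  The first convergent with p² − 28·q² = 1 gives the fundamental solution (x₁, y₁) = (127, 24).
Step 2: Apply the recurrence (x_{n+1}, y_{n+1}) = (x₁x_n + 28y₁y_n, x₁y_n + y₁x_n) repeatedly.
  From (x_1, y_1) = (127, 24): x_2 = 127·127 + 28·24·24 = 32257; y_2 = 127·24 + 24·127 = 6096.
  From (x_2, y_2) = (32257, 6096): x_3 = 127·32257 + 28·24·6096 = 8193151; y_3 = 127·6096 + 24·32257 = 1548360.
  From (x_3, y_3) = (8193151, 1548360): x_4 = 127·8193151 + 28·24·1548360 = 2081028097; y_4 = 127·1548360 + 24·8193151 = 393277344.
Step 3: Verify x_4² - 28·y_4² = 4330677940503441409 - 4330677940503441408 = 1 (should be 1). ✓

(x_1, y_1) = (127, 24); (x_4, y_4) = (2081028097, 393277344).


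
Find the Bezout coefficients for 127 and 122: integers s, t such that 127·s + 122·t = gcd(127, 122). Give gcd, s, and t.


Euclidean algorithm on (127, 122) — divide until remainder is 0:
  127 = 1 · 122 + 5
  122 = 24 · 5 + 2
  5 = 2 · 2 + 1
  2 = 2 · 1 + 0
gcd(127, 122) = 1.
Track Bezout coefficients alongside the remainders: start with r₀ = 127 = a·1 + b·0 (s = 1, t = 0) and r₁ = 122 = a·0 + b·1 (s = 0, t = 1); each new remainder r_{k+1} = r_{k-1} − q_k·r_k inherits s_{k+1} = s_{k-1} − q_k·s_k, t_{k+1} = t_{k-1} − q_k·t_k, so r_k = a·s_k + b·t_k at every step:
  q = 1: r = 5, s = 1 − 1·0 = 1, t = 0 − 1·1 = -1  (check: 127·1 + 122·(-1) = 5)
  q = 24: r = 2, s = 0 − 24·1 = -24, t = 1 − 24·(-1) = 25  (check: 127·(-24) + 122·25 = 2)
  q = 2: r = 1, s = 1 − 2·(-24) = 49, t = -1 − 2·25 = -51  (check: 127·49 + 122·(-51) = 1)
The row with r = 1 (the gcd) gives the Bezout coefficients s = 49, t = -51.
Result: 127 · (49) + 122 · (-51) = 1.

gcd(127, 122) = 1; s = 49, t = -51 (check: 127·49 + 122·(-51) = 1).


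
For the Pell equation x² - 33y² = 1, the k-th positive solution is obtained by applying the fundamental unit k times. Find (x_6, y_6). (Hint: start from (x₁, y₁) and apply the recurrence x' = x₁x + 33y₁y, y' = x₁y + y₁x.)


Step 1: Find the fundamental solution (x₁, y₁) of x² - 33y² = 1.
  Expand √33 as a continued fraction. a₀ = ⌊√33⌋ = 5; iterate m_{k+1} = d_k·a_k − m_k, d_{k+1} = (33 − m_{k+1}²)/d_k, a_{k+1} = ⌊(a₀ + m_{k+1})/d_{k+1}⌋ (starting m₀ = 0, d₀ = 1), with convergents p_k = a_k·p_{k-1} + p_{k-2}, q_k = a_k·q_{k-1} + q_{k-2} (p₋₁ = 1, q₋₁ = 0):
  k = 0: a₀ = 5; p₀/q₀ = 5/1; p₀² − 33·q₀² = 25 − 33 = -8.
  k = 1: m = 5, d = 8, a = ⌊(5 + 5)/8⌋ = 1; p/q = (1·5 + 1)/(1·1 + 0) = 6/1; p² − 33·q² = 36 − 33 = 3.
  k = 2: m = 3, d = 3, a = ⌊(5 + 3)/3⌋ = 2; p/q = (2·6 + 5)/(2·1 + 1) = 17/3; p² − 33·q² = 289 − 297 = -8.
  k = 3: m = 3, d = 8, a = ⌊(5 + 3)/8⌋ = 1; p/q = (1·17 + 6)/(1·3 + 1) = 23/4; p² − 33·q² = 529 − 528 = 1.
  The first convergent with p² − 33·q² = 1 gives the fundamental solution (x₁, y₁) = (23, 4).
Step 2: Apply the recurrence (x_{n+1}, y_{n+1}) = (x₁x_n + 33y₁y_n, x₁y_n + y₁x_n) repeatedly.
  From (x_1, y_1) = (23, 4): x_2 = 23·23 + 33·4·4 = 1057; y_2 = 23·4 + 4·23 = 184.
  From (x_2, y_2) = (1057, 184): x_3 = 23·1057 + 33·4·184 = 48599; y_3 = 23·184 + 4·1057 = 8460.
  From (x_3, y_3) = (48599, 8460): x_4 = 23·48599 + 33·4·8460 = 2234497; y_4 = 23·8460 + 4·48599 = 388976.
  From (x_4, y_4) = (2234497, 388976): x_5 = 23·2234497 + 33·4·388976 = 102738263; y_5 = 23·388976 + 4·2234497 = 17884436.
  From (x_5, y_5) = (102738263, 17884436): x_6 = 23·102738263 + 33·4·17884436 = 4723725601; y_6 = 23·17884436 + 4·102738263 = 822295080.
Step 3: Verify x_6² - 33·y_6² = 22313583553542811201 - 22313583553542811200 = 1 (should be 1). ✓

(x_1, y_1) = (23, 4); (x_6, y_6) = (4723725601, 822295080).


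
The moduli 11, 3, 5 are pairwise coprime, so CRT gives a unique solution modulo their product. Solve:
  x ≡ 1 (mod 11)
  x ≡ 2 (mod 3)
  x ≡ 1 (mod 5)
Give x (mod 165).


Moduli 11, 3, 5 are pairwise coprime; by CRT there is a unique solution modulo M = 11 · 3 · 5 = 165.
Solve pairwise, accumulating the modulus:
  Start with x ≡ 1 (mod 11).
  Combine with x ≡ 2 (mod 3): since gcd(11, 3) = 1, we get a unique residue mod 33.
    Write x = 1 + 11·t and substitute into x ≡ 2 (mod 3): 11·t ≡ 2 − 1 = 1 (mod 3).
    Reduce coefficients mod 3: 2·t ≡ 1 (mod 3).
    The inverse of 2 mod 3 is 2 (since 2·2 = 4 = 1·3 + 1), so t ≡ 2·1 = 2 ≡ 2 (mod 3).
    Then x = 1 + 11·2 = 23, valid modulo lcm(11, 3) = 33: x ≡ 23 (mod 33).
  Combine with x ≡ 1 (mod 5): since gcd(33, 5) = 1, we get a unique residue mod 165.
    Write x = 23 + 33·t and substitute into x ≡ 1 (mod 5): 33·t ≡ 1 − 23 = -22 (mod 5).
    Reduce coefficients mod 5: 3·t ≡ 3 (mod 5).
    The inverse of 3 mod 5 is 2 (since 3·2 = 6 = 1·5 + 1), so t ≡ 2·3 = 6 ≡ 1 (mod 5).
    Then x = 23 + 33·1 = 56, valid modulo lcm(33, 5) = 165: x ≡ 56 (mod 165).
Verify: 56 mod 11 = 1 ✓, 56 mod 3 = 2 ✓, 56 mod 5 = 1 ✓.

x ≡ 56 (mod 165).


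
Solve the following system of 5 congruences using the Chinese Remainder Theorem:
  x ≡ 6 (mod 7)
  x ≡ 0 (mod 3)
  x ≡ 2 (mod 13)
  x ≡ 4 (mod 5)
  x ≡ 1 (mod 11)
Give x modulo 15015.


Product of moduli M = 7 · 3 · 13 · 5 · 11 = 15015.
Merge one congruence at a time:
  Start: x ≡ 6 (mod 7).
  Combine with x ≡ 0 (mod 3); new modulus lcm = 21.
    Write x = 6 + 7·t and substitute into x ≡ 0 (mod 3): 7·t ≡ 0 − 6 = -6 (mod 3).
    Reduce coefficients mod 3: 1·t ≡ 0 (mod 3).
    So t ≡ 0 (mod 3).
    Then x = 6 + 7·0 = 6, valid modulo lcm(7, 3) = 21: x ≡ 6 (mod 21).
  Combine with x ≡ 2 (mod 13); new modulus lcm = 273.
    Write x = 6 + 21·t and substitute into x ≡ 2 (mod 13): 21·t ≡ 2 − 6 = -4 (mod 13).
    Reduce coefficients mod 13: 8·t ≡ 9 (mod 13).
    The inverse of 8 mod 13 is 5 (since 8·5 = 40 = 3·13 + 1), so t ≡ 5·9 = 45 ≡ 6 (mod 13).
    Then x = 6 + 21·6 = 132, valid modulo lcm(21, 13) = 273: x ≡ 132 (mod 273).
  Combine with x ≡ 4 (mod 5); new modulus lcm = 1365.
    Write x = 132 + 273·t and substitute into x ≡ 4 (mod 5): 273·t ≡ 4 − 132 = -128 (mod 5).
    Reduce coefficients mod 5: 3·t ≡ 2 (mod 5).
    The inverse of 3 mod 5 is 2 (since 3·2 = 6 = 1·5 + 1), so t ≡ 2·2 = 4 ≡ 4 (mod 5).
    Then x = 132 + 273·4 = 1224, valid modulo lcm(273, 5) = 1365: x ≡ 1224 (mod 1365).
  Combine with x ≡ 1 (mod 11); new modulus lcm = 15015.
    Write x = 1224 + 1365·t and substitute into x ≡ 1 (mod 11): 1365·t ≡ 1 − 1224 = -1223 (mod 11).
    Reduce coefficients mod 11: 1·t ≡ 9 (mod 11).
    So t ≡ 9 (mod 11).
    Then x = 1224 + 1365·9 = 13509, valid modulo lcm(1365, 11) = 15015: x ≡ 13509 (mod 15015).
Verify against each original: 13509 mod 7 = 6, 13509 mod 3 = 0, 13509 mod 13 = 2, 13509 mod 5 = 4, 13509 mod 11 = 1.

x ≡ 13509 (mod 15015).


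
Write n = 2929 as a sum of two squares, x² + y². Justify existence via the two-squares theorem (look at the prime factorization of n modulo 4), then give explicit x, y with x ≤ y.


Step 1: Factor n = 2929 = 29 · 101.
Step 2: Check the mod-4 condition on each prime factor: 29 ≡ 1 (mod 4), exponent 1; 101 ≡ 1 (mod 4), exponent 1.
All primes ≡ 3 (mod 4) appear to even exponent (or don't appear), so by the two-squares theorem n IS expressible as a sum of two squares.
Step 3: Build a representation. Here n = 29 · 101 is a product of primes ≡ 1 (mod 4). Each prime p ≡ 1 (mod 4) is itself a sum of two squares; find a² by testing p − a² for a perfect square:
  29: 29 − 1² = 28, 29 − 2² = 25 = 5² ⇒ 29 = 2² + 5².
  101: 101 − 1² = 100 = 10² ⇒ 101 = 1² + 10².
  Combine using the Brahmagupta–Fibonacci identity (a² + b²)(c² + d²) = (ac − bd)² + (ad + bc)² = (ac + bd)² + (ad − bc)²:
  29 · 101 = 2929: from (2² + 5²)(1² + 10²), take (2·1 − 5·10, 2·10 + 5·1) = (2 − 50, 20 + 5) = (-48, 25); dropping signs (only squares matter) gives (48, 25); check 48² + 25² = 2304 + 625 = 2929 ✓.
Step 4: Order so x ≤ y and verify: 25² + 48² = 625 + 2304 = 2929 = n. ✓

n = 2929 = 25² + 48² (one valid representation with x ≤ y).


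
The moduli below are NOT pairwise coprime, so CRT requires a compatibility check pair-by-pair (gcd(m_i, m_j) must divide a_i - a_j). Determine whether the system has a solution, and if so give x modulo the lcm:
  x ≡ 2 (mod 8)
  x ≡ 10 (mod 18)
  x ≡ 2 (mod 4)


Moduli 8, 18, 4 are not pairwise coprime, so CRT works modulo lcm(m_i) when all pairwise compatibility conditions hold.
Pairwise compatibility: gcd(m_i, m_j) must divide a_i - a_j for every pair.
Merge one congruence at a time:
  Start: x ≡ 2 (mod 8).
  Combine with x ≡ 10 (mod 18): gcd(8, 18) = 2; 10 - 2 = 8, which IS divisible by 2, so compatible.
    Write x = 2 + 8·t and substitute into x ≡ 10 (mod 18): 8·t ≡ 10 − 2 = 8 (mod 18).
    Divide the congruence (and modulus) by g = 2: 4·t ≡ 4 (mod 9).
    The inverse of 4 mod 9 is 7 (since 4·7 = 28 = 3·9 + 1), so t ≡ 7·4 = 28 ≡ 1 (mod 9).
    Then x = 2 + 8·1 = 10, valid modulo lcm(8, 18) = 72: x ≡ 10 (mod 72).
  Combine with x ≡ 2 (mod 4): gcd(72, 4) = 4; 2 - 10 = -8, which IS divisible by 4, so compatible.
    Write x = 10 + 72·t and substitute into x ≡ 2 (mod 4): 72·t ≡ 2 − 10 = -8 (mod 4).
    Divide the congruence (and modulus) by g = 4: 18·t ≡ -2 (mod 1).
    Modulo 1 every t works; take t = 0.
    Then x = 10 + 72·0 = 10, valid modulo lcm(72, 4) = 72: x ≡ 10 (mod 72).
Verify: 10 mod 8 = 2, 10 mod 18 = 10, 10 mod 4 = 2.

x ≡ 10 (mod 72).


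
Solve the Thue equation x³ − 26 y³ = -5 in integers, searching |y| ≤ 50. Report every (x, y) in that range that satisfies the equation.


The equation is x³ - 26y³ = -5. For fixed y, x³ = 26·y³ − 5, so a solution requires the RHS to be a perfect cube.
Strategy: iterate y from -50 to 50, compute RHS = 26·y³ − 5, and check whether it is a (positive or negative) perfect cube.
Check small values of y:
  y = 0: RHS = -5 is not a perfect cube.
  y = 1: RHS = 21 is not a perfect cube.
  y = -1: RHS = -31 is not a perfect cube.
  y = 2: RHS = 203 is not a perfect cube.
  y = -2: RHS = -213 is not a perfect cube.
  y = 3: RHS = 697 is not a perfect cube.
  y = -3: RHS = -707 is not a perfect cube.
Continuing the search up to |y| = 50 finds no solutions either.
No (x, y) in the scanned range satisfies the equation.

No integer solutions with |y| ≤ 50.


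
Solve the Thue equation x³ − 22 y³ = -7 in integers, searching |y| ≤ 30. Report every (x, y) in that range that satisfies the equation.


The equation is x³ - 22y³ = -7. For fixed y, x³ = 22·y³ − 7, so a solution requires the RHS to be a perfect cube.
Strategy: iterate y from -30 to 30, compute RHS = 22·y³ − 7, and check whether it is a (positive or negative) perfect cube.
Check small values of y:
  y = 0: RHS = -7 is not a perfect cube.
  y = 1: RHS = 15 is not a perfect cube.
  y = -1: RHS = -29 is not a perfect cube.
  y = 2: RHS = 169 is not a perfect cube.
  y = -2: RHS = -183 is not a perfect cube.
  y = 3: RHS = 587 is not a perfect cube.
  y = -3: RHS = -601 is not a perfect cube.
Continuing the search up to |y| = 30 finds no solutions either.
No (x, y) in the scanned range satisfies the equation.

No integer solutions with |y| ≤ 30.


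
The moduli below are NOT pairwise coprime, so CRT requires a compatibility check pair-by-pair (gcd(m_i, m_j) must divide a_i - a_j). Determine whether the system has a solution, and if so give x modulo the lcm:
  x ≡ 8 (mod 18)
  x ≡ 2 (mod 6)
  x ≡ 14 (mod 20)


Moduli 18, 6, 20 are not pairwise coprime, so CRT works modulo lcm(m_i) when all pairwise compatibility conditions hold.
Pairwise compatibility: gcd(m_i, m_j) must divide a_i - a_j for every pair.
Merge one congruence at a time:
  Start: x ≡ 8 (mod 18).
  Combine with x ≡ 2 (mod 6): gcd(18, 6) = 6; 2 - 8 = -6, which IS divisible by 6, so compatible.
    Write x = 8 + 18·t and substitute into x ≡ 2 (mod 6): 18·t ≡ 2 − 8 = -6 (mod 6).
    Divide the congruence (and modulus) by g = 6: 3·t ≡ -1 (mod 1).
    Modulo 1 every t works; take t = 0.
    Then x = 8 + 18·0 = 8, valid modulo lcm(18, 6) = 18: x ≡ 8 (mod 18).
  Combine with x ≡ 14 (mod 20): gcd(18, 20) = 2; 14 - 8 = 6, which IS divisible by 2, so compatible.
    Write x = 8 + 18·t and substitute into x ≡ 14 (mod 20): 18·t ≡ 14 − 8 = 6 (mod 20).
    Divide the congruence (and modulus) by g = 2: 9·t ≡ 3 (mod 10).
    The inverse of 9 mod 10 is 9 (since 9·9 = 81 = 8·10 + 1), so t ≡ 9·3 = 27 ≡ 7 (mod 10).
    Then x = 8 + 18·7 = 134, valid modulo lcm(18, 20) = 180: x ≡ 134 (mod 180).
Verify: 134 mod 18 = 8, 134 mod 6 = 2, 134 mod 20 = 14.

x ≡ 134 (mod 180).


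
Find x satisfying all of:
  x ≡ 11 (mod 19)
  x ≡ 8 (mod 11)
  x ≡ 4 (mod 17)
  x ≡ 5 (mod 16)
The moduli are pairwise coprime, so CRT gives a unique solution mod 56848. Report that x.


Product of moduli M = 19 · 11 · 17 · 16 = 56848.
Merge one congruence at a time:
  Start: x ≡ 11 (mod 19).
  Combine with x ≡ 8 (mod 11); new modulus lcm = 209.
    Write x = 11 + 19·t and substitute into x ≡ 8 (mod 11): 19·t ≡ 8 − 11 = -3 (mod 11).
    Reduce coefficients mod 11: 8·t ≡ 8 (mod 11).
    The inverse of 8 mod 11 is 7 (since 8·7 = 56 = 5·11 + 1), so t ≡ 7·8 = 56 ≡ 1 (mod 11).
    Then x = 11 + 19·1 = 30, valid modulo lcm(19, 11) = 209: x ≡ 30 (mod 209).
  Combine with x ≡ 4 (mod 17); new modulus lcm = 3553.
    Write x = 30 + 209·t and substitute into x ≡ 4 (mod 17): 209·t ≡ 4 − 30 = -26 (mod 17).
    Reduce coefficients mod 17: 5·t ≡ 8 (mod 17).
    The inverse of 5 mod 17 is 7 (since 5·7 = 35 = 2·17 + 1), so t ≡ 7·8 = 56 ≡ 5 (mod 17).
    Then x = 30 + 209·5 = 1075, valid modulo lcm(209, 17) = 3553: x ≡ 1075 (mod 3553).
  Combine with x ≡ 5 (mod 16); new modulus lcm = 56848.
    Write x = 1075 + 3553·t and substitute into x ≡ 5 (mod 16): 3553·t ≡ 5 − 1075 = -1070 (mod 16).
    Reduce coefficients mod 16: 1·t ≡ 2 (mod 16).
    So t ≡ 2 (mod 16).
    Then x = 1075 + 3553·2 = 8181, valid modulo lcm(3553, 16) = 56848: x ≡ 8181 (mod 56848).
Verify against each original: 8181 mod 19 = 11, 8181 mod 11 = 8, 8181 mod 17 = 4, 8181 mod 16 = 5.

x ≡ 8181 (mod 56848).


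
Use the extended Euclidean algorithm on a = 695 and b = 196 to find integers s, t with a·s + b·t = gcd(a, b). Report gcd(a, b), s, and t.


Euclidean algorithm on (695, 196) — divide until remainder is 0:
  695 = 3 · 196 + 107
  196 = 1 · 107 + 89
  107 = 1 · 89 + 18
  89 = 4 · 18 + 17
  18 = 1 · 17 + 1
  17 = 17 · 1 + 0
gcd(695, 196) = 1.
Track Bezout coefficients alongside the remainders: start with r₀ = 695 = a·1 + b·0 (s = 1, t = 0) and r₁ = 196 = a·0 + b·1 (s = 0, t = 1); each new remainder r_{k+1} = r_{k-1} − q_k·r_k inherits s_{k+1} = s_{k-1} − q_k·s_k, t_{k+1} = t_{k-1} − q_k·t_k, so r_k = a·s_k + b·t_k at every step:
  q = 3: r = 107, s = 1 − 3·0 = 1, t = 0 − 3·1 = -3  (check: 695·1 + 196·(-3) = 107)
  q = 1: r = 89, s = 0 − 1·1 = -1, t = 1 − 1·(-3) = 4  (check: 695·(-1) + 196·4 = 89)
  q = 1: r = 18, s = 1 − 1·(-1) = 2, t = -3 − 1·4 = -7  (check: 695·2 + 196·(-7) = 18)
  q = 4: r = 17, s = -1 − 4·2 = -9, t = 4 − 4·(-7) = 32  (check: 695·(-9) + 196·32 = 17)
  q = 1: r = 1, s = 2 − 1·(-9) = 11, t = -7 − 1·32 = -39  (check: 695·11 + 196·(-39) = 1)
The row with r = 1 (the gcd) gives the Bezout coefficients s = 11, t = -39.
Result: 695 · (11) + 196 · (-39) = 1.

gcd(695, 196) = 1; s = 11, t = -39 (check: 695·11 + 196·(-39) = 1).


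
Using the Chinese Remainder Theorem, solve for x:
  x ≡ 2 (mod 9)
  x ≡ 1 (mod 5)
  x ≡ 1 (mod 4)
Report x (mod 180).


Moduli 9, 5, 4 are pairwise coprime; by CRT there is a unique solution modulo M = 9 · 5 · 4 = 180.
Solve pairwise, accumulating the modulus:
  Start with x ≡ 2 (mod 9).
  Combine with x ≡ 1 (mod 5): since gcd(9, 5) = 1, we get a unique residue mod 45.
    Write x = 2 + 9·t and substitute into x ≡ 1 (mod 5): 9·t ≡ 1 − 2 = -1 (mod 5).
    Reduce coefficients mod 5: 4·t ≡ 4 (mod 5).
    The inverse of 4 mod 5 is 4 (since 4·4 = 16 = 3·5 + 1), so t ≡ 4·4 = 16 ≡ 1 (mod 5).
    Then x = 2 + 9·1 = 11, valid modulo lcm(9, 5) = 45: x ≡ 11 (mod 45).
  Combine with x ≡ 1 (mod 4): since gcd(45, 4) = 1, we get a unique residue mod 180.
    Write x = 11 + 45·t and substitute into x ≡ 1 (mod 4): 45·t ≡ 1 − 11 = -10 (mod 4).
    Reduce coefficients mod 4: 1·t ≡ 2 (mod 4).
    So t ≡ 2 (mod 4).
    Then x = 11 + 45·2 = 101, valid modulo lcm(45, 4) = 180: x ≡ 101 (mod 180).
Verify: 101 mod 9 = 2 ✓, 101 mod 5 = 1 ✓, 101 mod 4 = 1 ✓.

x ≡ 101 (mod 180).


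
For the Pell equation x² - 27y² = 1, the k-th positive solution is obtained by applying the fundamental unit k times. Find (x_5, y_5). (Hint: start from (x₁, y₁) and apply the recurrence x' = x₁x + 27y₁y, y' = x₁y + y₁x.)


Step 1: Find the fundamental solution (x₁, y₁) of x² - 27y² = 1.
  Expand √27 as a continued fraction. a₀ = ⌊√27⌋ = 5; iterate m_{k+1} = d_k·a_k − m_k, d_{k+1} = (27 − m_{k+1}²)/d_k, a_{k+1} = ⌊(a₀ + m_{k+1})/d_{k+1}⌋ (starting m₀ = 0, d₀ = 1), with convergents p_k = a_k·p_{k-1} + p_{k-2}, q_k = a_k·q_{k-1} + q_{k-2} (p₋₁ = 1, q₋₁ = 0):
  k = 0: a₀ = 5; p₀/q₀ = 5/1; p₀² − 27·q₀² = 25 − 27 = -2.
  k = 1: m = 5, d = 2, a = ⌊(5 + 5)/2⌋ = 5; p/q = (5·5 + 1)/(5·1 + 0) = 26/5; p² − 27·q² = 676 − 675 = 1.
  The first convergent with p² − 27·q² = 1 gives the fundamental solution (x₁, y₁) = (26, 5).
Step 2: Apply the recurrence (x_{n+1}, y_{n+1}) = (x₁x_n + 27y₁y_n, x₁y_n + y₁x_n) repeatedly.
  From (x_1, y_1) = (26, 5): x_2 = 26·26 + 27·5·5 = 1351; y_2 = 26·5 + 5·26 = 260.
  From (x_2, y_2) = (1351, 260): x_3 = 26·1351 + 27·5·260 = 70226; y_3 = 26·260 + 5·1351 = 13515.
  From (x_3, y_3) = (70226, 13515): x_4 = 26·70226 + 27·5·13515 = 3650401; y_4 = 26·13515 + 5·70226 = 702520.
  From (x_4, y_4) = (3650401, 702520): x_5 = 26·3650401 + 27·5·702520 = 189750626; y_5 = 26·702520 + 5·3650401 = 36517525.
Step 3: Verify x_5² - 27·y_5² = 36005300067391876 - 36005300067391875 = 1 (should be 1). ✓

(x_1, y_1) = (26, 5); (x_5, y_5) = (189750626, 36517525).


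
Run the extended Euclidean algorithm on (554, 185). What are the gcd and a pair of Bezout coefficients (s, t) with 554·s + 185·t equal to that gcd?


Euclidean algorithm on (554, 185) — divide until remainder is 0:
  554 = 2 · 185 + 184
  185 = 1 · 184 + 1
  184 = 184 · 1 + 0
gcd(554, 185) = 1.
Track Bezout coefficients alongside the remainders: start with r₀ = 554 = a·1 + b·0 (s = 1, t = 0) and r₁ = 185 = a·0 + b·1 (s = 0, t = 1); each new remainder r_{k+1} = r_{k-1} − q_k·r_k inherits s_{k+1} = s_{k-1} − q_k·s_k, t_{k+1} = t_{k-1} − q_k·t_k, so r_k = a·s_k + b·t_k at every step:
  q = 2: r = 184, s = 1 − 2·0 = 1, t = 0 − 2·1 = -2  (check: 554·1 + 185·(-2) = 184)
  q = 1: r = 1, s = 0 − 1·1 = -1, t = 1 − 1·(-2) = 3  (check: 554·(-1) + 185·3 = 1)
The row with r = 1 (the gcd) gives the Bezout coefficients s = -1, t = 3.
Result: 554 · (-1) + 185 · (3) = 1.

gcd(554, 185) = 1; s = -1, t = 3 (check: 554·(-1) + 185·3 = 1).


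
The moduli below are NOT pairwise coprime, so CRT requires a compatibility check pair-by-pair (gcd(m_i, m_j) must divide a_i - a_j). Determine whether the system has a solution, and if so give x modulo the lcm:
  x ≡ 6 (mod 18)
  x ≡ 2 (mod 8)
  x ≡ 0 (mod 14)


Moduli 18, 8, 14 are not pairwise coprime, so CRT works modulo lcm(m_i) when all pairwise compatibility conditions hold.
Pairwise compatibility: gcd(m_i, m_j) must divide a_i - a_j for every pair.
Merge one congruence at a time:
  Start: x ≡ 6 (mod 18).
  Combine with x ≡ 2 (mod 8): gcd(18, 8) = 2; 2 - 6 = -4, which IS divisible by 2, so compatible.
    Write x = 6 + 18·t and substitute into x ≡ 2 (mod 8): 18·t ≡ 2 − 6 = -4 (mod 8).
    Divide the congruence (and modulus) by g = 2: 9·t ≡ -2 (mod 4).
    Reduce coefficients mod 4: 1·t ≡ 2 (mod 4).
    So t ≡ 2 (mod 4).
    Then x = 6 + 18·2 = 42, valid modulo lcm(18, 8) = 72: x ≡ 42 (mod 72).
  Combine with x ≡ 0 (mod 14): gcd(72, 14) = 2; 0 - 42 = -42, which IS divisible by 2, so compatible.
    Write x = 42 + 72·t and substitute into x ≡ 0 (mod 14): 72·t ≡ 0 − 42 = -42 (mod 14).
    Divide the congruence (and modulus) by g = 2: 36·t ≡ -21 (mod 7).
    Reduce coefficients mod 7: 1·t ≡ 0 (mod 7).
    So t ≡ 0 (mod 7).
    Then x = 42 + 72·0 = 42, valid modulo lcm(72, 14) = 504: x ≡ 42 (mod 504).
Verify: 42 mod 18 = 6, 42 mod 8 = 2, 42 mod 14 = 0.

x ≡ 42 (mod 504).


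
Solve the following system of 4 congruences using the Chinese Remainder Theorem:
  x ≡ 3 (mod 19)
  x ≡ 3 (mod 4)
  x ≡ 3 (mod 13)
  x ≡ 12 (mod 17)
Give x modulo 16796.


Product of moduli M = 19 · 4 · 13 · 17 = 16796.
Merge one congruence at a time:
  Start: x ≡ 3 (mod 19).
  Combine with x ≡ 3 (mod 4); new modulus lcm = 76.
    Write x = 3 + 19·t and substitute into x ≡ 3 (mod 4): 19·t ≡ 3 − 3 = 0 (mod 4).
    Reduce coefficients mod 4: 3·t ≡ 0 (mod 4).
    The inverse of 3 mod 4 is 3 (since 3·3 = 9 = 2·4 + 1), so t ≡ 3·0 = 0 ≡ 0 (mod 4).
    Then x = 3 + 19·0 = 3, valid modulo lcm(19, 4) = 76: x ≡ 3 (mod 76).
  Combine with x ≡ 3 (mod 13); new modulus lcm = 988.
    Write x = 3 + 76·t and substitute into x ≡ 3 (mod 13): 76·t ≡ 3 − 3 = 0 (mod 13).
    Reduce coefficients mod 13: 11·t ≡ 0 (mod 13).
    The inverse of 11 mod 13 is 6 (since 11·6 = 66 = 5·13 + 1), so t ≡ 6·0 = 0 ≡ 0 (mod 13).
    Then x = 3 + 76·0 = 3, valid modulo lcm(76, 13) = 988: x ≡ 3 (mod 988).
  Combine with x ≡ 12 (mod 17); new modulus lcm = 16796.
    Write x = 3 + 988·t and substitute into x ≡ 12 (mod 17): 988·t ≡ 12 − 3 = 9 (mod 17).
    Reduce coefficients mod 17: 2·t ≡ 9 (mod 17).
    The inverse of 2 mod 17 is 9 (since 2·9 = 18 = 1·17 + 1), so t ≡ 9·9 = 81 ≡ 13 (mod 17).
    Then x = 3 + 988·13 = 12847, valid modulo lcm(988, 17) = 16796: x ≡ 12847 (mod 16796).
Verify against each original: 12847 mod 19 = 3, 12847 mod 4 = 3, 12847 mod 13 = 3, 12847 mod 17 = 12.

x ≡ 12847 (mod 16796).


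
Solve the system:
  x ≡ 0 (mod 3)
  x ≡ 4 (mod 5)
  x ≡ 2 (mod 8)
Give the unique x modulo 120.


Moduli 3, 5, 8 are pairwise coprime; by CRT there is a unique solution modulo M = 3 · 5 · 8 = 120.
Solve pairwise, accumulating the modulus:
  Start with x ≡ 0 (mod 3).
  Combine with x ≡ 4 (mod 5): since gcd(3, 5) = 1, we get a unique residue mod 15.
    Write x = 0 + 3·t and substitute into x ≡ 4 (mod 5): 3·t ≡ 4 − 0 = 4 (mod 5).
    The inverse of 3 mod 5 is 2 (since 3·2 = 6 = 1·5 + 1), so t ≡ 2·4 = 8 ≡ 3 (mod 5).
    Then x = 0 + 3·3 = 9, valid modulo lcm(3, 5) = 15: x ≡ 9 (mod 15).
  Combine with x ≡ 2 (mod 8): since gcd(15, 8) = 1, we get a unique residue mod 120.
    Write x = 9 + 15·t and substitute into x ≡ 2 (mod 8): 15·t ≡ 2 − 9 = -7 (mod 8).
    Reduce coefficients mod 8: 7·t ≡ 1 (mod 8).
    The inverse of 7 mod 8 is 7 (since 7·7 = 49 = 6·8 + 1), so t ≡ 7·1 = 7 ≡ 7 (mod 8).
    Then x = 9 + 15·7 = 114, valid modulo lcm(15, 8) = 120: x ≡ 114 (mod 120).
Verify: 114 mod 3 = 0 ✓, 114 mod 5 = 4 ✓, 114 mod 8 = 2 ✓.

x ≡ 114 (mod 120).


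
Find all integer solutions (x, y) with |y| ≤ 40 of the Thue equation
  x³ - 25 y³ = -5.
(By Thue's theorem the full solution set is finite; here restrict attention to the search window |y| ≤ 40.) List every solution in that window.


The equation is x³ - 25y³ = -5. For fixed y, x³ = 25·y³ − 5, so a solution requires the RHS to be a perfect cube.
Strategy: iterate y from -40 to 40, compute RHS = 25·y³ − 5, and check whether it is a (positive or negative) perfect cube.
Check small values of y:
  y = 0: RHS = -5 is not a perfect cube.
  y = 1: RHS = 20 is not a perfect cube.
  y = -1: RHS = -30 is not a perfect cube.
  y = 2: RHS = 195 is not a perfect cube.
  y = -2: RHS = -205 is not a perfect cube.
  y = 3: RHS = 670 is not a perfect cube.
  y = -3: RHS = -680 is not a perfect cube.
Continuing the search up to |y| = 40 finds no solutions either.
No (x, y) in the scanned range satisfies the equation.

No integer solutions with |y| ≤ 40.


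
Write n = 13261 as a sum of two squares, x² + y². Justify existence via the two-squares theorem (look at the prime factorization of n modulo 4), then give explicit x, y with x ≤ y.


Step 1: Factor n = 13261 = 89 · 149.
Step 2: Check the mod-4 condition on each prime factor: 89 ≡ 1 (mod 4), exponent 1; 149 ≡ 1 (mod 4), exponent 1.
All primes ≡ 3 (mod 4) appear to even exponent (or don't appear), so by the two-squares theorem n IS expressible as a sum of two squares.
Step 3: Build a representation. Here n = 89 · 149 is a product of primes ≡ 1 (mod 4). Each prime p ≡ 1 (mod 4) is itself a sum of two squares; find a² by testing p − a² for a perfect square:
  89: 89 − 1² = 88, 89 − 2² = 85, 89 − 3² = 80, 89 − 4² = 73, 89 − 5² = 64 = 8² ⇒ 89 = 5² + 8².
  149: 149 − 1² = 148, 149 − 2² = 145, 149 − 3² = 140, 149 − 4² = 133, 149 − 5² = 124, 149 − 6² = 113, 149 − 7² = 100 = 10² ⇒ 149 = 7² + 10².
  Combine using the Brahmagupta–Fibonacci identity (a² + b²)(c² + d²) = (ac − bd)² + (ad + bc)² = (ac + bd)² + (ad − bc)²:
  89 · 149 = 13261: from (5² + 8²)(7² + 10²), take (5·7 − 8·10, 5·10 + 8·7) = (35 − 80, 50 + 56) = (-45, 106); dropping signs (only squares matter) gives (45, 106); check 45² + 106² = 2025 + 11236 = 13261 ✓.
Step 4: Order so x ≤ y and verify: 45² + 106² = 2025 + 11236 = 13261 = n. ✓

n = 13261 = 45² + 106² (one valid representation with x ≤ y).


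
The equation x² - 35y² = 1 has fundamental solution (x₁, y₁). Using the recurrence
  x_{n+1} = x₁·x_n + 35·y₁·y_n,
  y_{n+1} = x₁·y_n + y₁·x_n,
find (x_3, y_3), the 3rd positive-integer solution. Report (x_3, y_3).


Step 1: Find the fundamental solution (x₁, y₁) of x² - 35y² = 1.
  Expand √35 as a continued fraction. a₀ = ⌊√35⌋ = 5; iterate m_{k+1} = d_k·a_k − m_k, d_{k+1} = (35 − m_{k+1}²)/d_k, a_{k+1} = ⌊(a₀ + m_{k+1})/d_{k+1}⌋ (starting m₀ = 0, d₀ = 1), with convergents p_k = a_k·p_{k-1} + p_{k-2}, q_k = a_k·q_{k-1} + q_{k-2} (p₋₁ = 1, q₋₁ = 0):
  k = 0: a₀ = 5; p₀/q₀ = 5/1; p₀² − 35·q₀² = 25 − 35 = -10.
  k = 1: m = 5, d = 10, a = ⌊(5 + 5)/10⌋ = 1; p/q = (1·5 + 1)/(1·1 + 0) = 6/1; p² − 35·q² = 36 − 35 = 1.
  The first convergent with p² − 35·q² = 1 gives the fundamental solution (x₁, y₁) = (6, 1).
Step 2: Apply the recurrence (x_{n+1}, y_{n+1}) = (x₁x_n + 35y₁y_n, x₁y_n + y₁x_n) repeatedly.
  From (x_1, y_1) = (6, 1): x_2 = 6·6 + 35·1·1 = 71; y_2 = 6·1 + 1·6 = 12.
  From (x_2, y_2) = (71, 12): x_3 = 6·71 + 35·1·12 = 846; y_3 = 6·12 + 1·71 = 143.
Step 3: Verify x_3² - 35·y_3² = 715716 - 715715 = 1 (should be 1). ✓

(x_1, y_1) = (6, 1); (x_3, y_3) = (846, 143).


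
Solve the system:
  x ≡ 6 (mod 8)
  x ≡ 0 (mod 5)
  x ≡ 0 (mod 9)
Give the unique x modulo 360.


Moduli 8, 5, 9 are pairwise coprime; by CRT there is a unique solution modulo M = 8 · 5 · 9 = 360.
Solve pairwise, accumulating the modulus:
  Start with x ≡ 6 (mod 8).
  Combine with x ≡ 0 (mod 5): since gcd(8, 5) = 1, we get a unique residue mod 40.
    Write x = 6 + 8·t and substitute into x ≡ 0 (mod 5): 8·t ≡ 0 − 6 = -6 (mod 5).
    Reduce coefficients mod 5: 3·t ≡ 4 (mod 5).
    The inverse of 3 mod 5 is 2 (since 3·2 = 6 = 1·5 + 1), so t ≡ 2·4 = 8 ≡ 3 (mod 5).
    Then x = 6 + 8·3 = 30, valid modulo lcm(8, 5) = 40: x ≡ 30 (mod 40).
  Combine with x ≡ 0 (mod 9): since gcd(40, 9) = 1, we get a unique residue mod 360.
    Write x = 30 + 40·t and substitute into x ≡ 0 (mod 9): 40·t ≡ 0 − 30 = -30 (mod 9).
    Reduce coefficients mod 9: 4·t ≡ 6 (mod 9).
    The inverse of 4 mod 9 is 7 (since 4·7 = 28 = 3·9 + 1), so t ≡ 7·6 = 42 ≡ 6 (mod 9).
    Then x = 30 + 40·6 = 270, valid modulo lcm(40, 9) = 360: x ≡ 270 (mod 360).
Verify: 270 mod 8 = 6 ✓, 270 mod 5 = 0 ✓, 270 mod 9 = 0 ✓.

x ≡ 270 (mod 360).


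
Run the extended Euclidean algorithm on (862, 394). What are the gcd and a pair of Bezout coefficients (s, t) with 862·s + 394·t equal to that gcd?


Euclidean algorithm on (862, 394) — divide until remainder is 0:
  862 = 2 · 394 + 74
  394 = 5 · 74 + 24
  74 = 3 · 24 + 2
  24 = 12 · 2 + 0
gcd(862, 394) = 2.
Track Bezout coefficients alongside the remainders: start with r₀ = 862 = a·1 + b·0 (s = 1, t = 0) and r₁ = 394 = a·0 + b·1 (s = 0, t = 1); each new remainder r_{k+1} = r_{k-1} − q_k·r_k inherits s_{k+1} = s_{k-1} − q_k·s_k, t_{k+1} = t_{k-1} − q_k·t_k, so r_k = a·s_k + b·t_k at every step:
  q = 2: r = 74, s = 1 − 2·0 = 1, t = 0 − 2·1 = -2  (check: 862·1 + 394·(-2) = 74)
  q = 5: r = 24, s = 0 − 5·1 = -5, t = 1 − 5·(-2) = 11  (check: 862·(-5) + 394·11 = 24)
  q = 3: r = 2, s = 1 − 3·(-5) = 16, t = -2 − 3·11 = -35  (check: 862·16 + 394·(-35) = 2)
The row with r = 2 (the gcd) gives the Bezout coefficients s = 16, t = -35.
Result: 862 · (16) + 394 · (-35) = 2.

gcd(862, 394) = 2; s = 16, t = -35 (check: 862·16 + 394·(-35) = 2).


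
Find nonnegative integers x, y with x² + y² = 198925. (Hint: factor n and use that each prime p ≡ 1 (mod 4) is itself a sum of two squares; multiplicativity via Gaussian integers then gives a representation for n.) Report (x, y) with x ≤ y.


Step 1: Factor n = 198925 = 5^2 · 73 · 109.
Step 2: Check the mod-4 condition on each prime factor: 5 ≡ 1 (mod 4), exponent 2; 73 ≡ 1 (mod 4), exponent 1; 109 ≡ 1 (mod 4), exponent 1.
All primes ≡ 3 (mod 4) appear to even exponent (or don't appear), so by the two-squares theorem n IS expressible as a sum of two squares.
Step 3: Build a representation. Group n = k² · m with k = 5 and m = 73 · 109 = 7957 (a product of primes ≡ 1 (mod 4)); a representation of m scales to one of n via (k·x)² + (k·y)² = k²(x² + y²). Each prime p ≡ 1 (mod 4) is itself a sum of two squares; find a² by testing p − a² for a perfect square:
  73: 73 − 1² = 72, 73 − 2² = 69, 73 − 3² = 64 = 8² ⇒ 73 = 3² + 8².
  109: 109 − 1² = 108, 109 − 2² = 105, 109 − 3² = 100 = 10² ⇒ 109 = 3² + 10².
  Combine using the Brahmagupta–Fibonacci identity (a² + b²)(c² + d²) = (ac − bd)² + (ad + bc)² = (ac + bd)² + (ad − bc)²:
  73 · 109 = 7957: from (3² + 8²)(3² + 10²), take (3·3 − 8·10, 3·10 + 8·3) = (9 − 80, 30 + 24) = (-71, 54); dropping signs (only squares matter) gives (71, 54); check 71² + 54² = 5041 + 2916 = 7957 ✓.
  Scale by k = 5: (5·71, 5·54) = (355, 270).
Step 4: Order so x ≤ y and verify: 270² + 355² = 72900 + 126025 = 198925 = n. ✓

n = 198925 = 270² + 355² (one valid representation with x ≤ y).
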